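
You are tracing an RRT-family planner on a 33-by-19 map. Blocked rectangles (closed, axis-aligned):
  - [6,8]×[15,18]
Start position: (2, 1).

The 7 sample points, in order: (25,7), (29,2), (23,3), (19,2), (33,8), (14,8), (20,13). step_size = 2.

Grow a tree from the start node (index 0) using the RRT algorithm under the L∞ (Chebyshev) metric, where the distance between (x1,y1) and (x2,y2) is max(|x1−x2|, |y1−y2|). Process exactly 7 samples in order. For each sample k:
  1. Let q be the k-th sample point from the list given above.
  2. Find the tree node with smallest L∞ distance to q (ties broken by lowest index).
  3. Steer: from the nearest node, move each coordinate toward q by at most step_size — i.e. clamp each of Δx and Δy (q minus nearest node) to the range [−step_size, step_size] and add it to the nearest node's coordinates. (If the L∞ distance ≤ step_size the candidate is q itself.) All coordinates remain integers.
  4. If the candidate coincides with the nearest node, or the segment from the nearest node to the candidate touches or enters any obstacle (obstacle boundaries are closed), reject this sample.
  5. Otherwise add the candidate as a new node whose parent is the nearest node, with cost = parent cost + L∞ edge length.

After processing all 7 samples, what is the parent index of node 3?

1. q=(25,7) nearest=0 d=23 new=(4,3) → add node 1 parent=0 cost=2
2. q=(29,2) nearest=1 d=25 new=(6,2) → add node 2 parent=1 cost=4
3. q=(23,3) nearest=2 d=17 new=(8,3) → add node 3 parent=2 cost=6
4. q=(19,2) nearest=3 d=11 new=(10,2) → add node 4 parent=3 cost=8
5. q=(33,8) nearest=4 d=23 new=(12,4) → add node 5 parent=4 cost=10
6. q=(14,8) nearest=5 d=4 new=(14,6) → add node 6 parent=5 cost=12
7. q=(20,13) nearest=6 d=7 new=(16,8) → add node 7 parent=6 cost=14

Parent of node 3: 2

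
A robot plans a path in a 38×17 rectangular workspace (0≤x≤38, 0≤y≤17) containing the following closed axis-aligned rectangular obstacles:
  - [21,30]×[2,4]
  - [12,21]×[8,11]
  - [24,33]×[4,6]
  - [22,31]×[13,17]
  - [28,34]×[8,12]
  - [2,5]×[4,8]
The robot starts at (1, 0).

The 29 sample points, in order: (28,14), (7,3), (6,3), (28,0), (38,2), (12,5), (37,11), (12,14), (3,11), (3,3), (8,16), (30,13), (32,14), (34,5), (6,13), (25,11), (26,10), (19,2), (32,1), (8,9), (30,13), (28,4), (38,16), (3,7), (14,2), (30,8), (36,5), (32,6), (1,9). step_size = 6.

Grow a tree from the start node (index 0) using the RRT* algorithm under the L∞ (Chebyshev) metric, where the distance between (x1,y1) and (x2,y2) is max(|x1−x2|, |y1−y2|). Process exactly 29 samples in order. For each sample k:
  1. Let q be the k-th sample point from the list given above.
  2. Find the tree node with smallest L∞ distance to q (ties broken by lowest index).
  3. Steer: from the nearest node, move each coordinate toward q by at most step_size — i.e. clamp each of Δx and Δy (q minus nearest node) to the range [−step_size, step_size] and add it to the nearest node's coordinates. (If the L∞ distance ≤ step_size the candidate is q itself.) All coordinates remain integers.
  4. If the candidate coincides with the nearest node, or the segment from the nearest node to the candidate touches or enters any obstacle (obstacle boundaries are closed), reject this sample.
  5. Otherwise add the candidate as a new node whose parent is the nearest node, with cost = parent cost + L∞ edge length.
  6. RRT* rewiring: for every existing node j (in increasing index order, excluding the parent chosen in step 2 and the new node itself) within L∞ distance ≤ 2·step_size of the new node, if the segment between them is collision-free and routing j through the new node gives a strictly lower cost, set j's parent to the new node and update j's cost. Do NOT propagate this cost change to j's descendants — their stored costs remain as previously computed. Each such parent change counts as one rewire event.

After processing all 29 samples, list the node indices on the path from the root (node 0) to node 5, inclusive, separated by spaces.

Path: 0 1 5

1. q=(28,14) nearest=0 d=27 new=(7,6) → blocked by [2,5]×[4,8], reject
2. q=(7,3) nearest=0 d=6 new=(7,3) → add node 1 parent=0 cost=6
3. q=(6,3) nearest=1 d=1 new=(6,3) → add node 2 parent=1 cost=7
4. q=(28,0) nearest=1 d=21 new=(13,0) → add node 3 parent=1 cost=12
5. q=(38,2) nearest=3 d=25 new=(19,2) → add node 4 parent=3 cost=18
6. q=(12,5) nearest=1 d=5 new=(12,5) → add node 5 parent=1 cost=11
7. q=(37,11) nearest=4 d=18 new=(25,8) → blocked by [21,30]×[2,4], reject
8. q=(12,14) nearest=5 d=9 new=(12,11) → blocked by [12,21]×[8,11], reject
9. q=(3,11) nearest=1 d=8 new=(3,9) → blocked by [2,5]×[4,8], reject
10. q=(3,3) nearest=0 d=3 new=(3,3) → add node 6 parent=0 cost=3; rewire 2→6 (6<7)
11. q=(8,16) nearest=5 d=11 new=(8,11) → add node 7 parent=5 cost=17
12. q=(30,13) nearest=4 d=11 new=(25,8) → blocked by [21,30]×[2,4], reject
13. q=(32,14) nearest=4 d=13 new=(25,8) → blocked by [21,30]×[2,4], reject
14. q=(34,5) nearest=4 d=15 new=(25,5) → blocked by [21,30]×[2,4], reject
15. q=(6,13) nearest=7 d=2 new=(6,13) → add node 8 parent=7 cost=19
16. q=(25,11) nearest=4 d=9 new=(25,8) → blocked by [21,30]×[2,4], reject
17. q=(26,10) nearest=4 d=8 new=(25,8) → blocked by [21,30]×[2,4], reject
18. q=(19,2) nearest=4 d=0 → coincident, reject
19. q=(32,1) nearest=4 d=13 new=(25,1) → add node 9 parent=4 cost=24
20. q=(8,9) nearest=7 d=2 new=(8,9) → add node 10 parent=7 cost=19
21. q=(30,13) nearest=4 d=11 new=(25,8) → blocked by [21,30]×[2,4], reject
22. q=(28,4) nearest=9 d=3 new=(28,4) → blocked by [21,30]×[2,4], reject
23. q=(38,16) nearest=9 d=15 new=(31,7) → blocked by [21,30]×[2,4], reject
24. q=(3,7) nearest=1 d=4 new=(3,7) → blocked by [2,5]×[4,8], reject
25. q=(14,2) nearest=3 d=2 new=(14,2) → add node 11 parent=3 cost=14
26. q=(30,8) nearest=9 d=7 new=(30,7) → blocked by [21,30]×[2,4], reject
27. q=(36,5) nearest=9 d=11 new=(31,5) → blocked by [21,30]×[2,4], reject
28. q=(32,6) nearest=9 d=7 new=(31,6) → blocked by [21,30]×[2,4], reject
29. q=(1,9) nearest=8 d=5 new=(1,9) → add node 12 parent=8 cost=24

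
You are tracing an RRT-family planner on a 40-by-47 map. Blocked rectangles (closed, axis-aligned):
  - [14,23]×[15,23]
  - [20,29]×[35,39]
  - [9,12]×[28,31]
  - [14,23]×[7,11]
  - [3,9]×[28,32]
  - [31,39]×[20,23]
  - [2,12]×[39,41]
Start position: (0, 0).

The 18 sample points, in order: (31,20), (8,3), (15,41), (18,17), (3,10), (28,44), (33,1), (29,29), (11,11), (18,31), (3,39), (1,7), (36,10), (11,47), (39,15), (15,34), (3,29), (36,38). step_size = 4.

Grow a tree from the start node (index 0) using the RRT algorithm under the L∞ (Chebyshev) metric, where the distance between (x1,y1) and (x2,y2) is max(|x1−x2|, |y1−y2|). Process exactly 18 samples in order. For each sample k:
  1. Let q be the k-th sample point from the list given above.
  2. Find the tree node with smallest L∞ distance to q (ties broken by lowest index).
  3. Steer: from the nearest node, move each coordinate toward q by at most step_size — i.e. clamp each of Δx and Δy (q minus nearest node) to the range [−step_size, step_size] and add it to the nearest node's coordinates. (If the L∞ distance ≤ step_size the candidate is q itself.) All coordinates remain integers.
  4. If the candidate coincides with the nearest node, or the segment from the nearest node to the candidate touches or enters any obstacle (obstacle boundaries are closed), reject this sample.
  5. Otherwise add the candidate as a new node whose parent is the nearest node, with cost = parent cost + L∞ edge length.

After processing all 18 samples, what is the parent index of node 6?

Parent of node 6: 4

1. q=(31,20) nearest=0 d=31 new=(4,4) → add node 1 parent=0 cost=4
2. q=(8,3) nearest=1 d=4 new=(8,3) → add node 2 parent=1 cost=8
3. q=(15,41) nearest=1 d=37 new=(8,8) → add node 3 parent=1 cost=8
4. q=(18,17) nearest=3 d=10 new=(12,12) → add node 4 parent=3 cost=12
5. q=(3,10) nearest=3 d=5 new=(4,10) → add node 5 parent=3 cost=12
6. q=(28,44) nearest=4 d=32 new=(16,16) → blocked by [14,23]×[15,23], reject
7. q=(33,1) nearest=4 d=21 new=(16,8) → blocked by [14,23]×[7,11], reject
8. q=(29,29) nearest=4 d=17 new=(16,16) → blocked by [14,23]×[15,23], reject
9. q=(11,11) nearest=4 d=1 new=(11,11) → add node 6 parent=4 cost=13
10. q=(18,31) nearest=4 d=19 new=(16,16) → blocked by [14,23]×[15,23], reject
11. q=(3,39) nearest=4 d=27 new=(8,16) → add node 7 parent=4 cost=16
12. q=(1,7) nearest=1 d=3 new=(1,7) → add node 8 parent=1 cost=7
13. q=(36,10) nearest=4 d=24 new=(16,10) → blocked by [14,23]×[7,11], reject
14. q=(11,47) nearest=7 d=31 new=(11,20) → add node 9 parent=7 cost=20
15. q=(39,15) nearest=4 d=27 new=(16,15) → blocked by [14,23]×[15,23], reject
16. q=(15,34) nearest=9 d=14 new=(15,24) → blocked by [14,23]×[15,23], reject
17. q=(3,29) nearest=9 d=9 new=(7,24) → add node 10 parent=9 cost=24
18. q=(36,38) nearest=9 d=25 new=(15,24) → blocked by [14,23]×[15,23], reject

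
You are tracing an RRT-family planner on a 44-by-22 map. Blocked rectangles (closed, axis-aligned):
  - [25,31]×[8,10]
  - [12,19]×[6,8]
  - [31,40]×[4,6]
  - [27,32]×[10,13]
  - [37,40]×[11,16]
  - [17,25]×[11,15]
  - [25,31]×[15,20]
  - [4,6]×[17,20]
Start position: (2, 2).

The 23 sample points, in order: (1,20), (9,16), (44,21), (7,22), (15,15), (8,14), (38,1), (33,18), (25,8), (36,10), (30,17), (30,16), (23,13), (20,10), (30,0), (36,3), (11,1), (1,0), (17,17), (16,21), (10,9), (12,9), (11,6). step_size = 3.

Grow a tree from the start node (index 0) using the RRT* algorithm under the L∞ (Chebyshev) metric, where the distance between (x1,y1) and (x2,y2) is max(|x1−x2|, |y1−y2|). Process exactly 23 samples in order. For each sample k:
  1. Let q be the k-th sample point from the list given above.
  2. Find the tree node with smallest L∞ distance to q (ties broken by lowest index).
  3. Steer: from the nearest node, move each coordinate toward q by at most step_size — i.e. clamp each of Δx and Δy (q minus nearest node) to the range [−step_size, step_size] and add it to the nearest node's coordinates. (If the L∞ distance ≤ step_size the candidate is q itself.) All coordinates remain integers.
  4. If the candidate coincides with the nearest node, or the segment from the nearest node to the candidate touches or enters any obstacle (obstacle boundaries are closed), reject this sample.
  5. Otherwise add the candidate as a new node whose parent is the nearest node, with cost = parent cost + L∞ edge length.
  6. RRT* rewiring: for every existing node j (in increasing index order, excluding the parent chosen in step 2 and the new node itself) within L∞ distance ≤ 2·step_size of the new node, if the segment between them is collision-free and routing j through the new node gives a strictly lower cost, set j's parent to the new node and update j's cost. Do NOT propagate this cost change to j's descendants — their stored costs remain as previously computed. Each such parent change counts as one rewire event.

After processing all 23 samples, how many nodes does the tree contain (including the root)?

1. q=(1,20) nearest=0 d=18 new=(1,5) → add node 1 parent=0 cost=3
2. q=(9,16) nearest=1 d=11 new=(4,8) → add node 2 parent=1 cost=6
3. q=(44,21) nearest=2 d=40 new=(7,11) → add node 3 parent=2 cost=9
4. q=(7,22) nearest=3 d=11 new=(7,14) → add node 4 parent=3 cost=12
5. q=(15,15) nearest=3 d=8 new=(10,14) → add node 5 parent=3 cost=12
6. q=(8,14) nearest=4 d=1 new=(8,14) → add node 6 parent=4 cost=13
7. q=(38,1) nearest=5 d=28 new=(13,11) → add node 7 parent=5 cost=15
8. q=(33,18) nearest=7 d=20 new=(16,14) → add node 8 parent=7 cost=18
9. q=(25,8) nearest=8 d=9 new=(19,11) → blocked by [17,25]×[11,15], reject
10. q=(36,10) nearest=8 d=20 new=(19,11) → blocked by [17,25]×[11,15], reject
11. q=(30,17) nearest=8 d=14 new=(19,17) → blocked by [17,25]×[11,15], reject
12. q=(30,16) nearest=8 d=14 new=(19,16) → blocked by [17,25]×[11,15], reject
13. q=(23,13) nearest=8 d=7 new=(19,13) → blocked by [17,25]×[11,15], reject
14. q=(20,10) nearest=8 d=4 new=(19,11) → blocked by [17,25]×[11,15], reject
15. q=(30,0) nearest=8 d=14 new=(19,11) → blocked by [17,25]×[11,15], reject
16. q=(36,3) nearest=8 d=20 new=(19,11) → blocked by [17,25]×[11,15], reject
17. q=(11,1) nearest=2 d=7 new=(7,5) → add node 9 parent=2 cost=9
18. q=(1,0) nearest=0 d=2 new=(1,0) → add node 10 parent=0 cost=2; rewire 9→10 (8<9)
19. q=(17,17) nearest=8 d=3 new=(17,17) → add node 11 parent=8 cost=21
20. q=(16,21) nearest=11 d=4 new=(16,20) → add node 12 parent=11 cost=24
21. q=(10,9) nearest=3 d=3 new=(10,9) → add node 13 parent=3 cost=12
22. q=(12,9) nearest=7 d=2 new=(12,9) → add node 14 parent=7 cost=17
23. q=(11,6) nearest=13 d=3 new=(11,6) → add node 15 parent=13 cost=15

Node count: 16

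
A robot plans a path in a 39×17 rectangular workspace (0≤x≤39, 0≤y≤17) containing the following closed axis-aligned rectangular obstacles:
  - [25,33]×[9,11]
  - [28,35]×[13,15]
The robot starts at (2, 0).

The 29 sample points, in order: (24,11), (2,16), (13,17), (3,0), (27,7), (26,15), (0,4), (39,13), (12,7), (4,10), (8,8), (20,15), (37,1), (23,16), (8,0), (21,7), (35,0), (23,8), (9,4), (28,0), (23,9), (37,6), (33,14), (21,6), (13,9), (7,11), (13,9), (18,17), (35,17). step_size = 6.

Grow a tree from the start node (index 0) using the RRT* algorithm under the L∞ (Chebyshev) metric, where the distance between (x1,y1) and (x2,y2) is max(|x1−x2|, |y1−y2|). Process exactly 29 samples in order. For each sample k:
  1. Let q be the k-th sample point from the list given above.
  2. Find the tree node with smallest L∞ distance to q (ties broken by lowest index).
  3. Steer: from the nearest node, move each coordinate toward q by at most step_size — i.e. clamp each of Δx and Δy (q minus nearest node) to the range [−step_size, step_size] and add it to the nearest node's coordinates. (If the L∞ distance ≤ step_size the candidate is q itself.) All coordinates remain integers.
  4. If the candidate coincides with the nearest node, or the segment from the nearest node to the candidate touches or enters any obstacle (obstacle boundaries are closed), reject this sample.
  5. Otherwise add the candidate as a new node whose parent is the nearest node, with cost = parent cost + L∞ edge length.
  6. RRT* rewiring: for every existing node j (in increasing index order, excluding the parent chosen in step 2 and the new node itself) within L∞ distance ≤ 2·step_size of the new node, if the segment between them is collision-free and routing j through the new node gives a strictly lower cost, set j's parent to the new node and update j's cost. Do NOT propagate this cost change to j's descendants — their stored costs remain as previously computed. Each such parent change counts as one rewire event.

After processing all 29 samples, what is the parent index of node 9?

Parent of node 9: 10

1. q=(24,11) nearest=0 d=22 new=(8,6) → add node 1 parent=0 cost=6
2. q=(2,16) nearest=1 d=10 new=(2,12) → add node 2 parent=1 cost=12
3. q=(13,17) nearest=1 d=11 new=(13,12) → add node 3 parent=1 cost=12
4. q=(3,0) nearest=0 d=1 new=(3,0) → add node 4 parent=0 cost=1
5. q=(27,7) nearest=3 d=14 new=(19,7) → add node 5 parent=3 cost=18
6. q=(26,15) nearest=5 d=8 new=(25,13) → add node 6 parent=5 cost=24
7. q=(0,4) nearest=0 d=4 new=(0,4) → add node 7 parent=0 cost=4
8. q=(39,13) nearest=6 d=14 new=(31,13) → blocked by [28,35]×[13,15], reject
9. q=(12,7) nearest=1 d=4 new=(12,7) → add node 8 parent=1 cost=10; rewire 5→8 (17<18)
10. q=(4,10) nearest=2 d=2 new=(4,10) → add node 9 parent=2 cost=14
11. q=(8,8) nearest=1 d=2 new=(8,8) → add node 10 parent=1 cost=8; rewire 9→10 (12<14)
12. q=(20,15) nearest=6 d=5 new=(20,15) → add node 11 parent=6 cost=29
13. q=(37,1) nearest=6 d=12 new=(31,7) → blocked by [25,33]×[9,11], reject
14. q=(23,16) nearest=6 d=3 new=(23,16) → add node 12 parent=6 cost=27
15. q=(8,0) nearest=4 d=5 new=(8,0) → add node 13 parent=4 cost=6
16. q=(21,7) nearest=5 d=2 new=(21,7) → add node 14 parent=5 cost=19; rewire 11→14 (27<29)
17. q=(35,0) nearest=6 d=13 new=(31,7) → blocked by [25,33]×[9,11], reject
18. q=(23,8) nearest=14 d=2 new=(23,8) → add node 15 parent=14 cost=21
19. q=(9,4) nearest=1 d=2 new=(9,4) → add node 16 parent=1 cost=8; rewire 11→16 (19<27)
20. q=(28,0) nearest=14 d=7 new=(27,1) → add node 17 parent=14 cost=25
21. q=(23,9) nearest=15 d=1 new=(23,9) → add node 18 parent=15 cost=22
22. q=(37,6) nearest=17 d=10 new=(33,6) → add node 19 parent=17 cost=31
23. q=(33,14) nearest=6 d=8 new=(31,14) → blocked by [28,35]×[13,15], reject
24. q=(21,6) nearest=14 d=1 new=(21,6) → add node 20 parent=14 cost=20
25. q=(13,9) nearest=8 d=2 new=(13,9) → add node 21 parent=8 cost=12; rewire 12→21 (22<27)
26. q=(7,11) nearest=9 d=3 new=(7,11) → add node 22 parent=9 cost=15
27. q=(13,9) nearest=21 d=0 → coincident, reject
28. q=(18,17) nearest=11 d=2 new=(18,17) → add node 23 parent=11 cost=21
29. q=(35,17) nearest=6 d=10 new=(31,17) → blocked by [28,35]×[13,15], reject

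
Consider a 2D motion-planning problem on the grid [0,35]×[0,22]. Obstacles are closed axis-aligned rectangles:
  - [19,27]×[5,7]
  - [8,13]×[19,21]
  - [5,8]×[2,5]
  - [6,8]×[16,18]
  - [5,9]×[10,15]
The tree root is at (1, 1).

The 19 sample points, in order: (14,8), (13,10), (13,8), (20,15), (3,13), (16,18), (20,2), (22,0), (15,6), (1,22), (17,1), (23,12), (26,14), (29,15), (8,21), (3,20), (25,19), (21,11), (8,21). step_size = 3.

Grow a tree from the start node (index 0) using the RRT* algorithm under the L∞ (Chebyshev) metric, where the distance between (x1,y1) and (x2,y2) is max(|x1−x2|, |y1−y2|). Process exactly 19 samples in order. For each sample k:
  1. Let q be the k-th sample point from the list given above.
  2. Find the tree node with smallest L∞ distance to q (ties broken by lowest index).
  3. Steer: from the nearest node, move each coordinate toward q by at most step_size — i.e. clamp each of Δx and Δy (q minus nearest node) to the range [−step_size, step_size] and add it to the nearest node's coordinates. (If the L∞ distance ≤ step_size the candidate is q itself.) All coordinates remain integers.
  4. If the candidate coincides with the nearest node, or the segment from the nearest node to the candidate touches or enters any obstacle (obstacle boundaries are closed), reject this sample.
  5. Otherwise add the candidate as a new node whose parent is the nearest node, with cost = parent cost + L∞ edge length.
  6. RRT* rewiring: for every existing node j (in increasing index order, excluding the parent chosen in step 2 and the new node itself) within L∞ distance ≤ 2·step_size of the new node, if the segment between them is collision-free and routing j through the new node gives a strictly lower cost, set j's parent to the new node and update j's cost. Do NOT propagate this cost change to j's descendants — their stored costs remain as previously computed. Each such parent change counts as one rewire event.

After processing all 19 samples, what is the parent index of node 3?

1. q=(14,8) nearest=0 d=13 new=(4,4) → add node 1 parent=0 cost=3
2. q=(13,10) nearest=1 d=9 new=(7,7) → blocked by [5,8]×[2,5], reject
3. q=(13,8) nearest=1 d=9 new=(7,7) → blocked by [5,8]×[2,5], reject
4. q=(20,15) nearest=1 d=16 new=(7,7) → blocked by [5,8]×[2,5], reject
5. q=(3,13) nearest=1 d=9 new=(3,7) → add node 2 parent=1 cost=6
6. q=(16,18) nearest=2 d=13 new=(6,10) → blocked by [5,9]×[10,15], reject
7. q=(20,2) nearest=1 d=16 new=(7,2) → blocked by [5,8]×[2,5], reject
8. q=(22,0) nearest=1 d=18 new=(7,1) → blocked by [5,8]×[2,5], reject
9. q=(15,6) nearest=1 d=11 new=(7,6) → blocked by [5,8]×[2,5], reject
10. q=(1,22) nearest=2 d=15 new=(1,10) → add node 3 parent=2 cost=9
11. q=(17,1) nearest=1 d=13 new=(7,1) → blocked by [5,8]×[2,5], reject
12. q=(23,12) nearest=1 d=19 new=(7,7) → blocked by [5,8]×[2,5], reject
13. q=(26,14) nearest=1 d=22 new=(7,7) → blocked by [5,8]×[2,5], reject
14. q=(29,15) nearest=1 d=25 new=(7,7) → blocked by [5,8]×[2,5], reject
15. q=(8,21) nearest=3 d=11 new=(4,13) → add node 4 parent=3 cost=12
16. q=(3,20) nearest=4 d=7 new=(3,16) → add node 5 parent=4 cost=15
17. q=(25,19) nearest=1 d=21 new=(7,7) → blocked by [5,8]×[2,5], reject
18. q=(21,11) nearest=1 d=17 new=(7,7) → blocked by [5,8]×[2,5], reject
19. q=(8,21) nearest=5 d=5 new=(6,19) → add node 6 parent=5 cost=18

Parent of node 3: 2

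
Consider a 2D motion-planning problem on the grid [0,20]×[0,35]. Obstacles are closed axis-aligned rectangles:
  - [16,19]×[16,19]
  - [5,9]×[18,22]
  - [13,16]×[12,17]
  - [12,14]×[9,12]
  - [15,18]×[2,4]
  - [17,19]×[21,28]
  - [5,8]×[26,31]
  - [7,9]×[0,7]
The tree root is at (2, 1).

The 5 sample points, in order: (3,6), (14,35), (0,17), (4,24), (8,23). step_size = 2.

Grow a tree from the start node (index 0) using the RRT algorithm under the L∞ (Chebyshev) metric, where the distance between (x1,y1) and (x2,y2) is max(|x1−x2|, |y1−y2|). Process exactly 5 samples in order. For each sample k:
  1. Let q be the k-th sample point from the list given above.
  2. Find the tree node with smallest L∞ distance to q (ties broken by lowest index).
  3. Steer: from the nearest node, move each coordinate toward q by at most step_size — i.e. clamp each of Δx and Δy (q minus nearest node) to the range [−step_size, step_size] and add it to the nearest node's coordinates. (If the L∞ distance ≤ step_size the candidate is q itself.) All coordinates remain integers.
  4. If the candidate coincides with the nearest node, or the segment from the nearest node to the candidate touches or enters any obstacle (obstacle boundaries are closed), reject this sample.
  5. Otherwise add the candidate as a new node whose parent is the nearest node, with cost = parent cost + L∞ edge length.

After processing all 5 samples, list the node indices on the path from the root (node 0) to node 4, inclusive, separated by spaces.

Path: 0 1 2 3 4

1. q=(3,6) nearest=0 d=5 new=(3,3) → add node 1 parent=0 cost=2
2. q=(14,35) nearest=1 d=32 new=(5,5) → add node 2 parent=1 cost=4
3. q=(0,17) nearest=2 d=12 new=(3,7) → add node 3 parent=2 cost=6
4. q=(4,24) nearest=3 d=17 new=(4,9) → add node 4 parent=3 cost=8
5. q=(8,23) nearest=4 d=14 new=(6,11) → add node 5 parent=4 cost=10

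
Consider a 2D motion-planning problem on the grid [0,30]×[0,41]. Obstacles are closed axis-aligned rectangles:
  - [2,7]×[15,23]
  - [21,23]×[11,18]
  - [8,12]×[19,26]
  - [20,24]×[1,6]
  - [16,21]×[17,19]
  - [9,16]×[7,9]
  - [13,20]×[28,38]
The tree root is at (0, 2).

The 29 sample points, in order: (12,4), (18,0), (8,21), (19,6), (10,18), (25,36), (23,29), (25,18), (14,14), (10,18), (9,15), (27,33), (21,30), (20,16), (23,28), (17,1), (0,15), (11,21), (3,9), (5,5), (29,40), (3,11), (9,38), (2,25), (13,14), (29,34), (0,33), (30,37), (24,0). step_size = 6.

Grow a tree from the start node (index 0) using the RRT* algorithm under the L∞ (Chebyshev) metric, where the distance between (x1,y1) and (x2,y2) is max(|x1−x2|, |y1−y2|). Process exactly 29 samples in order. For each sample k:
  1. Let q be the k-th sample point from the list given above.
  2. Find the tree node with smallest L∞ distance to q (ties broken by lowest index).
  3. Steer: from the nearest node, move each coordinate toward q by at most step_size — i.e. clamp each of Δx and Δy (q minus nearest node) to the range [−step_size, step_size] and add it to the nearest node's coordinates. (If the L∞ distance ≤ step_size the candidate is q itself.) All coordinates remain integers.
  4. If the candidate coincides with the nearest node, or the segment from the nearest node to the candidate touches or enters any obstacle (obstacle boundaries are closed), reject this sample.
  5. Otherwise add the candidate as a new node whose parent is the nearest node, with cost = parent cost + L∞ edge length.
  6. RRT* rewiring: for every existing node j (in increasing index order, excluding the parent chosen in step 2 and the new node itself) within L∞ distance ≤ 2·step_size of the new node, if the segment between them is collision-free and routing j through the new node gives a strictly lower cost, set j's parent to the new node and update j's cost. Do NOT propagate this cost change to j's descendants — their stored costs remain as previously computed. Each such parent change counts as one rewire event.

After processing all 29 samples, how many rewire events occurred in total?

Rewire events: 1

1. q=(12,4) nearest=0 d=12 new=(6,4) → add node 1 parent=0 cost=6
2. q=(18,0) nearest=1 d=12 new=(12,0) → add node 2 parent=1 cost=12
3. q=(8,21) nearest=1 d=17 new=(8,10) → add node 3 parent=1 cost=12
4. q=(19,6) nearest=2 d=7 new=(18,6) → add node 4 parent=2 cost=18
5. q=(10,18) nearest=3 d=8 new=(10,16) → add node 5 parent=3 cost=18
6. q=(25,36) nearest=5 d=20 new=(16,22) → add node 6 parent=5 cost=24
7. q=(23,29) nearest=6 d=7 new=(22,28) → add node 7 parent=6 cost=30
8. q=(25,18) nearest=6 d=9 new=(22,18) → blocked by [21,23]×[11,18], reject
9. q=(14,14) nearest=5 d=4 new=(14,14) → add node 8 parent=5 cost=22
10. q=(10,18) nearest=5 d=2 new=(10,18) → add node 9 parent=5 cost=20
11. q=(9,15) nearest=5 d=1 new=(9,15) → add node 10 parent=5 cost=19
12. q=(27,33) nearest=7 d=5 new=(27,33) → add node 11 parent=7 cost=35
13. q=(21,30) nearest=7 d=2 new=(21,30) → add node 12 parent=7 cost=32
14. q=(20,16) nearest=6 d=6 new=(20,16) → blocked by [16,21]×[17,19], reject
15. q=(23,28) nearest=7 d=1 new=(23,28) → add node 13 parent=7 cost=31
16. q=(17,1) nearest=2 d=5 new=(17,1) → add node 14 parent=2 cost=17
17. q=(0,15) nearest=3 d=8 new=(2,15) → blocked by [2,7]×[15,23], reject
18. q=(11,21) nearest=9 d=3 new=(11,21) → blocked by [8,12]×[19,26], reject
19. q=(3,9) nearest=1 d=5 new=(3,9) → add node 15 parent=1 cost=11; rewire 10→15 (17<19)
20. q=(5,5) nearest=1 d=1 new=(5,5) → add node 16 parent=1 cost=7
21. q=(29,40) nearest=11 d=7 new=(29,39) → add node 17 parent=11 cost=41
22. q=(3,11) nearest=15 d=2 new=(3,11) → add node 18 parent=15 cost=13
23. q=(9,38) nearest=12 d=12 new=(15,36) → blocked by [13,20]×[28,38], reject
24. q=(2,25) nearest=9 d=8 new=(4,24) → blocked by [2,7]×[15,23], reject
25. q=(13,14) nearest=8 d=1 new=(13,14) → add node 19 parent=8 cost=23
26. q=(29,34) nearest=11 d=2 new=(29,34) → add node 20 parent=11 cost=37
27. q=(0,33) nearest=9 d=15 new=(4,24) → blocked by [2,7]×[15,23], reject
28. q=(30,37) nearest=17 d=2 new=(30,37) → add node 21 parent=17 cost=43
29. q=(24,0) nearest=4 d=6 new=(24,0) → blocked by [20,24]×[1,6], reject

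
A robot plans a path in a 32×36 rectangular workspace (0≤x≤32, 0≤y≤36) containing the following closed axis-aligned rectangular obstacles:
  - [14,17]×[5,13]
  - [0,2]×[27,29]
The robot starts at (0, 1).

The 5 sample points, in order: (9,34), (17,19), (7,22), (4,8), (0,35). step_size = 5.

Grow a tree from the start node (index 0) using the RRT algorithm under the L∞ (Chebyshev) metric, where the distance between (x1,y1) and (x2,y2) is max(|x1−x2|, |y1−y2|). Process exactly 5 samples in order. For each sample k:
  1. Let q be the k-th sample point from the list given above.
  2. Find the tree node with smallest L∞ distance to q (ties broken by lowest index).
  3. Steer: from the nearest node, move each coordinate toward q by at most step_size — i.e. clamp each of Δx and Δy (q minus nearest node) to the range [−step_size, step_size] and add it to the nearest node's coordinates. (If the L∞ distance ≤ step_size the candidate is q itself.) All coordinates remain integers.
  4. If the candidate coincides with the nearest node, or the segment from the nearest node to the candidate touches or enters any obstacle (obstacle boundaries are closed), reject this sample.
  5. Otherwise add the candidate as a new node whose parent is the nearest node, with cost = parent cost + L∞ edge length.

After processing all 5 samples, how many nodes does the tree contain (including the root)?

Node count: 6

1. q=(9,34) nearest=0 d=33 new=(5,6) → add node 1 parent=0 cost=5
2. q=(17,19) nearest=1 d=13 new=(10,11) → add node 2 parent=1 cost=10
3. q=(7,22) nearest=2 d=11 new=(7,16) → add node 3 parent=2 cost=15
4. q=(4,8) nearest=1 d=2 new=(4,8) → add node 4 parent=1 cost=7
5. q=(0,35) nearest=3 d=19 new=(2,21) → add node 5 parent=3 cost=20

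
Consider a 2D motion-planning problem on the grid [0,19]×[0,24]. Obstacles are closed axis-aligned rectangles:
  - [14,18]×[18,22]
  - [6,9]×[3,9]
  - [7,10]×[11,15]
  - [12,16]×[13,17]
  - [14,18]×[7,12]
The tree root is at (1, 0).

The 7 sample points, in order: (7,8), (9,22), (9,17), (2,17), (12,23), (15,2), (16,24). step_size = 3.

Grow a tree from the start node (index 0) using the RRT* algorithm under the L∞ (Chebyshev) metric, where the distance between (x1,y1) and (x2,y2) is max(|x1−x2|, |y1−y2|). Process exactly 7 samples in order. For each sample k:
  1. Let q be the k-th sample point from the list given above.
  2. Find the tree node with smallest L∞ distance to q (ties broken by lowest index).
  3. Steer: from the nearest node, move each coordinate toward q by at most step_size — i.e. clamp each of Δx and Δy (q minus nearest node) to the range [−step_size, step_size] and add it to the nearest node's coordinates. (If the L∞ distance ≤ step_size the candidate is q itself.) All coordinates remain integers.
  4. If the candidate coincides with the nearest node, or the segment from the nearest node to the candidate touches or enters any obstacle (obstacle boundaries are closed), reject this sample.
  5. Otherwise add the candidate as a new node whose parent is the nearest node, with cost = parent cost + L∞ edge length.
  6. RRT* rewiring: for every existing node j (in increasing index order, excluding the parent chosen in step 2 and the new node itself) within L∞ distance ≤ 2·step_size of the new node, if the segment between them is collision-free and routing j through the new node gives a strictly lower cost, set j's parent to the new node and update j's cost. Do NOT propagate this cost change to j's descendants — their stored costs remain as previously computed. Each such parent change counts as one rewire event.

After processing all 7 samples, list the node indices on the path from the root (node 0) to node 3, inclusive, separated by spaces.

Path: 0 1 2 3

1. q=(7,8) nearest=0 d=8 new=(4,3) → add node 1 parent=0 cost=3
2. q=(9,22) nearest=1 d=19 new=(7,6) → blocked by [6,9]×[3,9], reject
3. q=(9,17) nearest=1 d=14 new=(7,6) → blocked by [6,9]×[3,9], reject
4. q=(2,17) nearest=1 d=14 new=(2,6) → add node 2 parent=1 cost=6
5. q=(12,23) nearest=2 d=17 new=(5,9) → add node 3 parent=2 cost=9
6. q=(15,2) nearest=3 d=10 new=(8,6) → blocked by [6,9]×[3,9], reject
7. q=(16,24) nearest=3 d=15 new=(8,12) → blocked by [7,10]×[11,15], reject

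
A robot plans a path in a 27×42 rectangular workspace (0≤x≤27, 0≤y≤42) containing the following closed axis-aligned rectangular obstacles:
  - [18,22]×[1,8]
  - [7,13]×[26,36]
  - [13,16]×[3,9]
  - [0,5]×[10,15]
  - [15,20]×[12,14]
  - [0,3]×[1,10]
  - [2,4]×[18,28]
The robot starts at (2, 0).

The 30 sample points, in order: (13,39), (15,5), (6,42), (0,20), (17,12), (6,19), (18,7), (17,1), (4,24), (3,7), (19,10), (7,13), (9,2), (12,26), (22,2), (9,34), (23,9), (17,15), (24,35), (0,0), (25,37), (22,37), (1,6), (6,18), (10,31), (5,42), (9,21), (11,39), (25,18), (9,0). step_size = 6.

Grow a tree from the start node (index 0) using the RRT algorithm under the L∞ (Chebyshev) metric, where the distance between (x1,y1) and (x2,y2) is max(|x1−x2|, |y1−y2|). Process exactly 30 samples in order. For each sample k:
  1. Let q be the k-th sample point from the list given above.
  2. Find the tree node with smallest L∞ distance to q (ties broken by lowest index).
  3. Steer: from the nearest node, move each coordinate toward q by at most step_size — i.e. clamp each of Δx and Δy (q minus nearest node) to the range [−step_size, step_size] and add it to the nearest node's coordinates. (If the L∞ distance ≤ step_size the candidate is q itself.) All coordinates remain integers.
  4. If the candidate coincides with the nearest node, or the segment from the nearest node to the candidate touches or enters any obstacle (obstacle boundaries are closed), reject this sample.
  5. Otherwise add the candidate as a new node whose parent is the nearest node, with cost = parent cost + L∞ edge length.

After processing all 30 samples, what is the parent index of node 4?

1. q=(13,39) nearest=0 d=39 new=(8,6) → blocked by [0,3]×[1,10], reject
2. q=(15,5) nearest=0 d=13 new=(8,5) → add node 1 parent=0 cost=6
3. q=(6,42) nearest=1 d=37 new=(6,11) → add node 2 parent=1 cost=12
4. q=(0,20) nearest=2 d=9 new=(0,17) → blocked by [0,5]×[10,15], reject
5. q=(17,12) nearest=1 d=9 new=(14,11) → add node 3 parent=1 cost=12
6. q=(6,19) nearest=2 d=8 new=(6,17) → add node 4 parent=2 cost=18
7. q=(18,7) nearest=3 d=4 new=(18,7) → blocked by [18,22]×[1,8], reject
8. q=(17,1) nearest=1 d=9 new=(14,1) → add node 5 parent=1 cost=12
9. q=(4,24) nearest=4 d=7 new=(4,23) → blocked by [2,4]×[18,28], reject
10. q=(3,7) nearest=2 d=4 new=(3,7) → blocked by [0,3]×[1,10], reject
11. q=(19,10) nearest=3 d=5 new=(19,10) → add node 6 parent=3 cost=17
12. q=(7,13) nearest=2 d=2 new=(7,13) → add node 7 parent=2 cost=14
13. q=(9,2) nearest=1 d=3 new=(9,2) → add node 8 parent=1 cost=9
14. q=(12,26) nearest=4 d=9 new=(12,23) → add node 9 parent=4 cost=24
15. q=(22,2) nearest=5 d=8 new=(20,2) → blocked by [18,22]×[1,8], reject
16. q=(9,34) nearest=9 d=11 new=(9,29) → blocked by [7,13]×[26,36], reject
17. q=(23,9) nearest=6 d=4 new=(23,9) → add node 10 parent=6 cost=21
18. q=(17,15) nearest=3 d=4 new=(17,15) → blocked by [15,20]×[12,14], reject
19. q=(24,35) nearest=9 d=12 new=(18,29) → add node 11 parent=9 cost=30
20. q=(0,0) nearest=0 d=2 new=(0,0) → add node 12 parent=0 cost=2
21. q=(25,37) nearest=11 d=8 new=(24,35) → add node 13 parent=11 cost=36
22. q=(22,37) nearest=13 d=2 new=(22,37) → add node 14 parent=13 cost=38
23. q=(1,6) nearest=2 d=5 new=(1,6) → blocked by [0,5]×[10,15], reject
24. q=(6,18) nearest=4 d=1 new=(6,18) → add node 15 parent=4 cost=19
25. q=(10,31) nearest=9 d=8 new=(10,29) → blocked by [7,13]×[26,36], reject
26. q=(5,42) nearest=11 d=13 new=(12,35) → blocked by [7,13]×[26,36], reject
27. q=(9,21) nearest=9 d=3 new=(9,21) → add node 16 parent=9 cost=27
28. q=(11,39) nearest=11 d=10 new=(12,35) → blocked by [7,13]×[26,36], reject
29. q=(25,18) nearest=6 d=8 new=(25,16) → add node 17 parent=6 cost=23
30. q=(9,0) nearest=8 d=2 new=(9,0) → add node 18 parent=8 cost=11

Parent of node 4: 2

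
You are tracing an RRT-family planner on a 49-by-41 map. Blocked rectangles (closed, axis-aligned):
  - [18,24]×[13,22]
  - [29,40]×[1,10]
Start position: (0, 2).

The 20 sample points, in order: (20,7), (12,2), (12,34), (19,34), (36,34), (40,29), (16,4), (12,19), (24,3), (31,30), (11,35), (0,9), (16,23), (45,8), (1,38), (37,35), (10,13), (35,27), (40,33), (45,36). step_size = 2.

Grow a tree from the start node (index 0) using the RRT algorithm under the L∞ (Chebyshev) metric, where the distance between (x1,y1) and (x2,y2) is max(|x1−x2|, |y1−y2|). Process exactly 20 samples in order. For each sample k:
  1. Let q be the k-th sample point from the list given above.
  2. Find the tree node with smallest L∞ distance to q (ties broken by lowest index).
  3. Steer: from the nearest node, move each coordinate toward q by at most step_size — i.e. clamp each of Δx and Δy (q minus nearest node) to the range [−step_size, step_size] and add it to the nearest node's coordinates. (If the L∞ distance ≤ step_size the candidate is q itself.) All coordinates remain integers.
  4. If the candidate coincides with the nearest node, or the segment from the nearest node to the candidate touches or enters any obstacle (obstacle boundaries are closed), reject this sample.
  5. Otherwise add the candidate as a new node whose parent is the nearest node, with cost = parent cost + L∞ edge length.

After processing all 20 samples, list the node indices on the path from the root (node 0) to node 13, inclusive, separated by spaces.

Path: 0 1 3 4 5 6 8 11 13

1. q=(20,7) nearest=0 d=20 new=(2,4) → add node 1 parent=0 cost=2
2. q=(12,2) nearest=1 d=10 new=(4,2) → add node 2 parent=1 cost=4
3. q=(12,34) nearest=1 d=30 new=(4,6) → add node 3 parent=1 cost=4
4. q=(19,34) nearest=3 d=28 new=(6,8) → add node 4 parent=3 cost=6
5. q=(36,34) nearest=4 d=30 new=(8,10) → add node 5 parent=4 cost=8
6. q=(40,29) nearest=5 d=32 new=(10,12) → add node 6 parent=5 cost=10
7. q=(16,4) nearest=5 d=8 new=(10,8) → add node 7 parent=5 cost=10
8. q=(12,19) nearest=6 d=7 new=(12,14) → add node 8 parent=6 cost=12
9. q=(24,3) nearest=8 d=12 new=(14,12) → add node 9 parent=8 cost=14
10. q=(31,30) nearest=9 d=18 new=(16,14) → add node 10 parent=9 cost=16
11. q=(11,35) nearest=8 d=21 new=(11,16) → add node 11 parent=8 cost=14
12. q=(0,9) nearest=3 d=4 new=(2,8) → add node 12 parent=3 cost=6
13. q=(16,23) nearest=11 d=7 new=(13,18) → add node 13 parent=11 cost=16
14. q=(45,8) nearest=10 d=29 new=(18,12) → add node 14 parent=10 cost=18
15. q=(1,38) nearest=13 d=20 new=(11,20) → add node 15 parent=13 cost=18
16. q=(37,35) nearest=10 d=21 new=(18,16) → blocked by [18,24]×[13,22], reject
17. q=(10,13) nearest=6 d=1 new=(10,13) → add node 16 parent=6 cost=11
18. q=(35,27) nearest=14 d=17 new=(20,14) → blocked by [18,24]×[13,22], reject
19. q=(40,33) nearest=14 d=22 new=(20,14) → blocked by [18,24]×[13,22], reject
20. q=(45,36) nearest=14 d=27 new=(20,14) → blocked by [18,24]×[13,22], reject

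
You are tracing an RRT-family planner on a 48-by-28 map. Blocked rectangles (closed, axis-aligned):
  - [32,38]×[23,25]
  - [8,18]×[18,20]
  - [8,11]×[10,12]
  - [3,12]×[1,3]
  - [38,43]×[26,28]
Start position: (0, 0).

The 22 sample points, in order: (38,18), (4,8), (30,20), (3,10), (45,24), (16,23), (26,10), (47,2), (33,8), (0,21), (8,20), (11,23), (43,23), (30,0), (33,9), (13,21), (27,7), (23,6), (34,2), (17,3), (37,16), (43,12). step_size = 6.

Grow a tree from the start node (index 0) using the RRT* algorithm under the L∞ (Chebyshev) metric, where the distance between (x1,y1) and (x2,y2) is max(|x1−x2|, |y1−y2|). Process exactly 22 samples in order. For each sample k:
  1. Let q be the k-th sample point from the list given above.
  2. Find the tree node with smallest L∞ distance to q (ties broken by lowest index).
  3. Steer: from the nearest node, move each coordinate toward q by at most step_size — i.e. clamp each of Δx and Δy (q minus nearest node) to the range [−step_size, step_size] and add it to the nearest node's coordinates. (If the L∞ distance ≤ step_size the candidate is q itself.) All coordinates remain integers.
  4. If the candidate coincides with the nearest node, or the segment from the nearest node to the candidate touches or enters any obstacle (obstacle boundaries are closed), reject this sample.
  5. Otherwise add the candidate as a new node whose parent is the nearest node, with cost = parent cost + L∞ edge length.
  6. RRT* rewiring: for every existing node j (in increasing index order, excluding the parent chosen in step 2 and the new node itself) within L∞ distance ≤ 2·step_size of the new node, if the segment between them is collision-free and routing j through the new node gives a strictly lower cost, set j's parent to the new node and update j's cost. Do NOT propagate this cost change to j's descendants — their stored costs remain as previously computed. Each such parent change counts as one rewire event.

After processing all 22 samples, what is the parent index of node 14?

1. q=(38,18) nearest=0 d=38 new=(6,6) → blocked by [3,12]×[1,3], reject
2. q=(4,8) nearest=0 d=8 new=(4,6) → add node 1 parent=0 cost=6
3. q=(30,20) nearest=1 d=26 new=(10,12) → blocked by [8,11]×[10,12], reject
4. q=(3,10) nearest=1 d=4 new=(3,10) → add node 2 parent=1 cost=10
5. q=(45,24) nearest=1 d=41 new=(10,12) → blocked by [8,11]×[10,12], reject
6. q=(16,23) nearest=2 d=13 new=(9,16) → add node 3 parent=2 cost=16
7. q=(26,10) nearest=3 d=17 new=(15,10) → add node 4 parent=3 cost=22
8. q=(47,2) nearest=4 d=32 new=(21,4) → add node 5 parent=4 cost=28
9. q=(33,8) nearest=5 d=12 new=(27,8) → add node 6 parent=5 cost=34
10. q=(0,21) nearest=3 d=9 new=(3,21) → add node 7 parent=3 cost=22
11. q=(8,20) nearest=3 d=4 new=(8,20) → blocked by [8,18]×[18,20], reject
12. q=(11,23) nearest=3 d=7 new=(11,22) → blocked by [8,18]×[18,20], reject
13. q=(43,23) nearest=6 d=16 new=(33,14) → add node 8 parent=6 cost=40
14. q=(30,0) nearest=6 d=8 new=(30,2) → add node 9 parent=6 cost=40
15. q=(33,9) nearest=8 d=5 new=(33,9) → add node 10 parent=8 cost=45
16. q=(13,21) nearest=3 d=5 new=(13,21) → blocked by [8,18]×[18,20], reject
17. q=(27,7) nearest=6 d=1 new=(27,7) → add node 11 parent=6 cost=35; rewire 10→11 (41<45)
18. q=(23,6) nearest=5 d=2 new=(23,6) → add node 12 parent=5 cost=30; rewire 9→12 (37<40); rewire 10→12 (40<41); rewire 11→12 (34<35)
19. q=(34,2) nearest=9 d=4 new=(34,2) → add node 13 parent=9 cost=41
20. q=(17,3) nearest=5 d=4 new=(17,3) → add node 14 parent=5 cost=32
21. q=(37,16) nearest=8 d=4 new=(37,16) → add node 15 parent=8 cost=44
22. q=(43,12) nearest=15 d=6 new=(43,12) → add node 16 parent=15 cost=50

Parent of node 14: 5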